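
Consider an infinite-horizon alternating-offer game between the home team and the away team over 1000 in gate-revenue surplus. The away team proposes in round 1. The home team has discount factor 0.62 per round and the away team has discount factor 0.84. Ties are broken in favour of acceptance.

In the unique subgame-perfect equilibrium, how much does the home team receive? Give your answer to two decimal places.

Let x be the away team's share when the away team proposes and y be the home team's share when the home team proposes.
The home team accepts iff offered ≥ 0.62·y, so x = 1000 − 0.62y. Symmetrically y = 1000 − 0.84x.
Substituting: x = 1000 − 0.62(1000 − 0.84x), giving x(1 − 0.84·0.62) = 1000(1 − 0.62).
So x = 1000 × 0.38 / 0.4792 ≈ 792.9883, and the home team receives 1000 − x ≈ 207.0117.

207.01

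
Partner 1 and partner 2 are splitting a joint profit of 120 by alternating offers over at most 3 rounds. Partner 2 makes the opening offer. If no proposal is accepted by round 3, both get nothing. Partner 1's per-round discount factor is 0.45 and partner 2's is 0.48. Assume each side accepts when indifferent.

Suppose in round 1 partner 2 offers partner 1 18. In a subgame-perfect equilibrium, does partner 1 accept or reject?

Reject

Round 3 (partner 2 proposes): partner 1 will accept anything ≥ 0, so partner 2 offers 0 and keeps 120.
Round 2 (partner 1 proposes): partner 2 can get 120 next round, worth 0.48 × 120 = 57.6 now; partner 1 offers that and keeps 62.4.
So by rejecting in round 1, partner 1 gets 62.4 next round, worth 0.45 × 62.4 = 28.08 now.
Offer 18 < 28.08, so partner 1 rejects.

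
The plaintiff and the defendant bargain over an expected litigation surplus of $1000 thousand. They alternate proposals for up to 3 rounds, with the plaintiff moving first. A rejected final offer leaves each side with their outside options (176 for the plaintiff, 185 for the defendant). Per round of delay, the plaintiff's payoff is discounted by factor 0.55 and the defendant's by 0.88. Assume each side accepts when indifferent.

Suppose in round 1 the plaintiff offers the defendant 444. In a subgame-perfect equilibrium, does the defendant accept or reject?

Work out the defendant's continuation value if the offer is rejected.
Round 3 (the plaintiff proposes): the defendant gets 185 if talks fail, so the plaintiff offers 185 and keeps 815.
Round 2 (the defendant proposes): the plaintiff can get 815 next round, worth 0.55 × 815 = 448.25 now. The defendant offers 448.25 and keeps 1000 − 448.25 = 551.75.
So by rejecting in round 1, the defendant gets 551.75 next round, worth 0.88 × 551.75 = 485.54 now.
Offer 444 < 485.54, so the defendant rejects.

Reject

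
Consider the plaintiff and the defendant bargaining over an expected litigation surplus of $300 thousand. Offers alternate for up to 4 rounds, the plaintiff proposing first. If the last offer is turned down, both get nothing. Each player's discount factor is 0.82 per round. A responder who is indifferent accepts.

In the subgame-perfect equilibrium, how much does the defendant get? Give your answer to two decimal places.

209.69

By backward induction:
Round 4 (the defendant proposes): the plaintiff will accept anything ≥ 0, so the defendant offers 0 and keeps 300.
Round 3 (the plaintiff proposes): the defendant can get 300 next round, worth 0.82 × 300 = 246 now, so the plaintiff offers 246, keeping 54.
Round 2 (the defendant proposes): the plaintiff can get 54 next round, worth 0.82 × 54 = 44.28 now; the defendant offers that and keeps 255.72.
Round 1 (the plaintiff proposes): the defendant can get 255.72 next round, worth 0.82 × 255.72 = 209.6904 now, so the plaintiff offers 209.6904, keeping 90.3096.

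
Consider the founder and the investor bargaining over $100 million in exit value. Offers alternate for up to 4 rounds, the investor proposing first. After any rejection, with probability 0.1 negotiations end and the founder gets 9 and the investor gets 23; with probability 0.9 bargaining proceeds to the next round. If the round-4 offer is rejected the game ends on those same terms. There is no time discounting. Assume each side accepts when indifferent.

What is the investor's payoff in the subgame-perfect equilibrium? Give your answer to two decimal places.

Round 4 (the founder proposes): the investor gets 23 if talks fail, so the founder offers 23 and keeps 77.
Round 3 (the investor proposes): rejecting gives the founder an expected 0.9 × 77 + 0.1 × 9 = 70.2; the investor offers that and keeps 29.8.
Round 2 (the founder proposes): rejecting gives the investor an expected 0.9 × 29.8 + 0.1 × 23 = 29.12. The founder offers 29.12 and keeps 100 − 29.12 = 70.88.
Round 1 (the investor proposes): rejecting gives the founder an expected 0.9 × 70.88 + 0.1 × 9 = 64.692, so the investor offers 64.692, keeping 35.308.

35.31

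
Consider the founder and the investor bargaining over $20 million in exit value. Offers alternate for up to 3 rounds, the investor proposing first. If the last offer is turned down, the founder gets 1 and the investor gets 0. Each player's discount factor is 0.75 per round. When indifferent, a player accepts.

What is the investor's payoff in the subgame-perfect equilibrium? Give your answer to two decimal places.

15.69

Round 3 (the investor proposes): the founder gets 1 if talks fail, so the investor offers 1 and keeps 19.
Round 2 (the founder proposes): the investor can get 19 next round, worth 0.75 × 19 = 14.25 now; the founder offers that and keeps 5.75.
Round 1 (the investor proposes): the founder can get 5.75 next round, worth 0.75 × 5.75 = 4.3125 now. The investor offers 4.3125 and keeps 20 − 4.3125 = 15.6875.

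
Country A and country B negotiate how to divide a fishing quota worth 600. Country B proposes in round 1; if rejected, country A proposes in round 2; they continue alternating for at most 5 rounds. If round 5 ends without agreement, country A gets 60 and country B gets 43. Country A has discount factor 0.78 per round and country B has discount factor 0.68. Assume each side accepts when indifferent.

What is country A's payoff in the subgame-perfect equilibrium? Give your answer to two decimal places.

Round 5 (country B proposes): country A gets 60 if talks fail, so country B offers 60 and keeps 540.
Round 4 (country A proposes): country B can get 540 next round, worth 0.68 × 540 = 367.2 now; country A offers that and keeps 232.8.
Round 3 (country B proposes): country A can get 232.8 next round, worth 0.78 × 232.8 = 181.584 now, so country B offers 181.584, keeping 418.416.
Round 2 (country A proposes): country B can get 418.416 next round, worth 0.68 × 418.416 = 284.52288 now; country A offers that and keeps 315.47712.
Round 1 (country B proposes): country A can get 315.47712 next round, worth 0.78 × 315.47712 = 246.0721536 now; country B offers that and keeps 353.9278464.

246.07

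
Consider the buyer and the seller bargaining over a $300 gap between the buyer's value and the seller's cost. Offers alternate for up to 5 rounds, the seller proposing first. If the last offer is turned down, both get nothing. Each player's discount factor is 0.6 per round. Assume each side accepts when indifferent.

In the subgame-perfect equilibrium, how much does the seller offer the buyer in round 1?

Solve by backward induction from round 5.
Round 5 (the seller proposes): rejection yields 0 for the buyer; the seller offers 0 and keeps 300.
Round 4 (the buyer proposes): the seller can get 300 next round, worth 0.6 × 300 = 180 now; the buyer offers that and keeps 120.
Round 3 (the seller proposes): the buyer can get 120 next round, worth 0.6 × 120 = 72 now. The seller offers 72 and keeps 300 − 72 = 228.
Round 2 (the buyer proposes): the seller can get 228 next round, worth 0.6 × 228 = 136.8 now, so the buyer offers 136.8, keeping 163.2.
Round 1 (the seller proposes): the buyer can get 163.2 next round, worth 0.6 × 163.2 = 97.92 now, so the seller offers 97.92, keeping 202.08.

97.92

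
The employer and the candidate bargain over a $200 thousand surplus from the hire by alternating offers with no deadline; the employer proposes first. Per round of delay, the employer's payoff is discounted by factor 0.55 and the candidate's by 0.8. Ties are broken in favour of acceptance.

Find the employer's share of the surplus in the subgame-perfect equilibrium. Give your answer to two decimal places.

Let x be the employer's share when the employer proposes and y be the candidate's share when the candidate proposes.
The candidate accepts iff offered ≥ 0.8·y, so x = 200 − 0.8y. Symmetrically y = 200 − 0.55x.
Substituting: x = 200 − 0.8(200 − 0.55x), giving x(1 − 0.55·0.8) = 200(1 − 0.8).
So x = 200 × 0.2 / 0.56 ≈ 71.4286, and the candidate receives 200 − x ≈ 128.5714.

71.43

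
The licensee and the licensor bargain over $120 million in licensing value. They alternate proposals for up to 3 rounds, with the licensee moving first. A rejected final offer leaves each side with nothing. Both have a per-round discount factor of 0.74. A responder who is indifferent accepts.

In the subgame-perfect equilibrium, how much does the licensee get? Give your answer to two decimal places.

Work backward from the last round.
Round 3 (the licensee proposes): rejection yields 0 for the licensor; the licensee offers 0 and keeps 120.
Round 2 (the licensor proposes): the licensee can get 120 next round, worth 0.74 × 120 = 88.8 now, so the licensor offers 88.8, keeping 31.2.
Round 1 (the licensee proposes): the licensor can get 31.2 next round, worth 0.74 × 31.2 = 23.088 now. The licensee offers 23.088 and keeps 120 − 23.088 = 96.912.

96.91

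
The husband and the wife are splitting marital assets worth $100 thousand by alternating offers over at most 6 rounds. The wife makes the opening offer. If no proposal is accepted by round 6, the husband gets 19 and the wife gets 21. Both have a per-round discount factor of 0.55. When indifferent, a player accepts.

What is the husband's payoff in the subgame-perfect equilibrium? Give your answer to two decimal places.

36.21

Solve by backward induction from round 6.
Round 6 (the husband proposes): the wife gets 21 if talks fail, so the husband offers 21 and keeps 79.
Round 5 (the wife proposes): the husband can get 79 next round, worth 0.55 × 79 = 43.45 now, so the wife offers 43.45, keeping 56.55.
Round 4 (the husband proposes): the wife can get 56.55 next round, worth 0.55 × 56.55 = 31.1025 now; the husband offers that and keeps 68.8975.
Round 3 (the wife proposes): the husband can get 68.8975 next round, worth 0.55 × 68.8975 = 37.893625 now, so the wife offers 37.893625, keeping 62.106375.
Round 2 (the husband proposes): the wife can get 62.106375 next round, worth 0.55 × 62.106375 = 34.15850625 now, so the husband offers 34.15850625, keeping 65.84149375.
Round 1 (the wife proposes): the husband can get 65.84149375 next round, worth 0.55 × 65.84149375 = 36.2128215625 now; the wife offers that and keeps 63.7871784375.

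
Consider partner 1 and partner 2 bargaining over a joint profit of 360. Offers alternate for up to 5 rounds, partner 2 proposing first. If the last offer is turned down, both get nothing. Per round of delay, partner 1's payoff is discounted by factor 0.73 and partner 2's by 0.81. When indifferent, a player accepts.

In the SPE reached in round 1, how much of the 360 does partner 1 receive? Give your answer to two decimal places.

Round 5 (partner 2 proposes): partner 1 will accept anything ≥ 0, so partner 2 offers 0 and keeps 360.
Round 4 (partner 1 proposes): partner 2 can get 360 next round, worth 0.81 × 360 = 291.6 now; partner 1 offers that and keeps 68.4.
Round 3 (partner 2 proposes): partner 1 can get 68.4 next round, worth 0.73 × 68.4 = 49.932 now, so partner 2 offers 49.932, keeping 310.068.
Round 2 (partner 1 proposes): partner 2 can get 310.068 next round, worth 0.81 × 310.068 = 251.15508 now, so partner 1 offers 251.15508, keeping 108.84492.
Round 1 (partner 2 proposes): partner 1 can get 108.84492 next round, worth 0.73 × 108.84492 = 79.4567916 now. Partner 2 offers 79.4567916 and keeps 360 − 79.4567916 = 280.5432084.

79.46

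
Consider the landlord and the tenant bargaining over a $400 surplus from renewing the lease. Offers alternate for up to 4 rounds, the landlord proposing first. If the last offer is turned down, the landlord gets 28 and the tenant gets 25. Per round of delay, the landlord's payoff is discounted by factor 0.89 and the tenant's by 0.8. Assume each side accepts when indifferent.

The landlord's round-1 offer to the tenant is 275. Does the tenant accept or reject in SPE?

Round 4 (the tenant proposes): the landlord gets 28 if talks fail, so the tenant offers 28 and keeps 372.
Round 3 (the landlord proposes): the tenant can get 372 next round, worth 0.8 × 372 = 297.6 now. The landlord offers 297.6 and keeps 400 − 297.6 = 102.4.
Round 2 (the tenant proposes): the landlord can get 102.4 next round, worth 0.89 × 102.4 = 91.136 now; the tenant offers that and keeps 308.864.
So by rejecting in round 1, the tenant gets 308.864 next round, worth 0.8 × 308.864 = 247.0912 now.
Offer 275 ≥ 247.0912, so the tenant accepts.

Accept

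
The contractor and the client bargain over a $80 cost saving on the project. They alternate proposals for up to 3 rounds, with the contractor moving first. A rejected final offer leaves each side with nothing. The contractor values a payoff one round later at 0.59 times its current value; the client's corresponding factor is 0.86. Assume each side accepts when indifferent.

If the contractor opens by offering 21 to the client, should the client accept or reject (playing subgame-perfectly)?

Reject

Round 3 (the contractor proposes): rejection yields 0 for the client; the contractor offers 0 and keeps 80.
Round 2 (the client proposes): the contractor can get 80 next round, worth 0.59 × 80 = 47.2 now. The client offers 47.2 and keeps 80 − 47.2 = 32.8.
So by rejecting in round 1, the client gets 32.8 next round, worth 0.86 × 32.8 = 28.208 now.
Offer 21 < 28.208, so the client rejects.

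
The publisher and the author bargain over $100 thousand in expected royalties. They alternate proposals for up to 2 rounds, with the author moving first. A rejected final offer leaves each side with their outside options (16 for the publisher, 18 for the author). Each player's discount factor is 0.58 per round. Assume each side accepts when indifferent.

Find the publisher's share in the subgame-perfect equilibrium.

Round 2 (the publisher proposes): the author gets 18 if talks fail, so the publisher offers 18 and keeps 82.
Round 1 (the author proposes): the publisher can get 82 next round, worth 0.58 × 82 = 47.56 now; the author offers that and keeps 52.44.

47.56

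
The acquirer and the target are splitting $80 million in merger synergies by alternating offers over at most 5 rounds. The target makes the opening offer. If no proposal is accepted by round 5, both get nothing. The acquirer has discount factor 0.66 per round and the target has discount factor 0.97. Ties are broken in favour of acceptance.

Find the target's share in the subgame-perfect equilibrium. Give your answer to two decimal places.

Round 5 (the target proposes): the acquirer will accept anything ≥ 0, so the target offers 0 and keeps 80.
Round 4 (the acquirer proposes): the target can get 80 next round, worth 0.97 × 80 = 77.6 now, so the acquirer offers 77.6, keeping 2.4.
Round 3 (the target proposes): the acquirer can get 2.4 next round, worth 0.66 × 2.4 = 1.584 now; the target offers that and keeps 78.416.
Round 2 (the acquirer proposes): the target can get 78.416 next round, worth 0.97 × 78.416 = 76.06352 now, so the acquirer offers 76.06352, keeping 3.93648.
Round 1 (the target proposes): the acquirer can get 3.93648 next round, worth 0.66 × 3.93648 = 2.5980768 now; the target offers that and keeps 77.4019232.

77.40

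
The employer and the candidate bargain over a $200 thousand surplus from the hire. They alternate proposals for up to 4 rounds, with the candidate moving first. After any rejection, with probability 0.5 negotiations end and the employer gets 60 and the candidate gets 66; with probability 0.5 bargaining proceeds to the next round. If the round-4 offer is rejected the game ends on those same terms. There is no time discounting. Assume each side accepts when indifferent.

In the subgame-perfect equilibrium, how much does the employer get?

Round 4 (the employer proposes): the candidate gets 66 if talks fail, so the employer offers 66 and keeps 134.
Round 3 (the candidate proposes): rejecting gives the employer an expected 0.5 × 134 + 0.5 × 60 = 97; the candidate offers that and keeps 103.
Round 2 (the employer proposes): rejecting gives the candidate an expected 0.5 × 103 + 0.5 × 66 = 84.5. The employer offers 84.5 and keeps 200 − 84.5 = 115.5.
Round 1 (the candidate proposes): rejecting gives the employer an expected 0.5 × 115.5 + 0.5 × 60 = 87.75; the candidate offers that and keeps 112.25.

87.75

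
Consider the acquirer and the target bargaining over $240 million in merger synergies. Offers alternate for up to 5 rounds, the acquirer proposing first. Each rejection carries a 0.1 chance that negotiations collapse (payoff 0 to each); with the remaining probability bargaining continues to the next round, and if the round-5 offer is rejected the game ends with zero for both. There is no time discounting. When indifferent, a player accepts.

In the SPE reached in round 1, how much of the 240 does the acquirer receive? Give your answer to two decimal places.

Round 5 (the acquirer proposes): the target will accept anything ≥ 0, so the acquirer offers 0 and keeps 240.
Round 4 (the target proposes): rejecting gives the acquirer an expected 0.9 × 240 = 216; the target offers that and keeps 24.
Round 3 (the acquirer proposes): rejecting gives the target an expected 0.9 × 24 = 21.6, so the acquirer offers 21.6, keeping 218.4.
Round 2 (the target proposes): rejecting gives the acquirer an expected 0.9 × 218.4 = 196.56; the target offers that and keeps 43.44.
Round 1 (the acquirer proposes): rejecting gives the target an expected 0.9 × 43.44 = 39.096. The acquirer offers 39.096 and keeps 240 − 39.096 = 200.904.

200.90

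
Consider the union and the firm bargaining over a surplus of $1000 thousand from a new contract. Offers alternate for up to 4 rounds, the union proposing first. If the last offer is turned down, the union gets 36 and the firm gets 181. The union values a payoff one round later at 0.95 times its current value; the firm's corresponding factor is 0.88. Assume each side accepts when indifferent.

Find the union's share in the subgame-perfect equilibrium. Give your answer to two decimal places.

Round 4 (the firm proposes): the union gets 36 if talks fail, so the firm offers 36 and keeps 964.
Round 3 (the union proposes): the firm can get 964 next round, worth 0.88 × 964 = 848.32 now, so the union offers 848.32, keeping 151.68.
Round 2 (the firm proposes): the union can get 151.68 next round, worth 0.95 × 151.68 = 144.096 now. The firm offers 144.096 and keeps 1000 − 144.096 = 855.904.
Round 1 (the union proposes): the firm can get 855.904 next round, worth 0.88 × 855.904 = 753.19552 now, so the union offers 753.19552, keeping 246.80448.

246.80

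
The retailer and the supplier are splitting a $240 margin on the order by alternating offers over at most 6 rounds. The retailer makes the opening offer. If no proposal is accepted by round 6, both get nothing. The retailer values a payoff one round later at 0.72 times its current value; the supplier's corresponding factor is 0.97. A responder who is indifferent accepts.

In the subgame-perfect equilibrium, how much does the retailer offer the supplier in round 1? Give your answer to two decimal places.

224.26

Work backward from the last round.
Round 6 (the supplier proposes): the retailer will accept anything ≥ 0, so the supplier offers 0 and keeps 240.
Round 5 (the retailer proposes): the supplier can get 240 next round, worth 0.97 × 240 = 232.8 now; the retailer offers that and keeps 7.2.
Round 4 (the supplier proposes): the retailer can get 7.2 next round, worth 0.72 × 7.2 = 5.184 now, so the supplier offers 5.184, keeping 234.816.
Round 3 (the retailer proposes): the supplier can get 234.816 next round, worth 0.97 × 234.816 = 227.77152 now. The retailer offers 227.77152 and keeps 240 − 227.77152 = 12.22848.
Round 2 (the supplier proposes): the retailer can get 12.22848 next round, worth 0.72 × 12.22848 = 8.8045056 now, so the supplier offers 8.8045056, keeping 231.1954944.
Round 1 (the retailer proposes): the supplier can get 231.1954944 next round, worth 0.97 × 231.1954944 = 224.259629568 now, so the retailer offers 224.259629568, keeping 15.740370432.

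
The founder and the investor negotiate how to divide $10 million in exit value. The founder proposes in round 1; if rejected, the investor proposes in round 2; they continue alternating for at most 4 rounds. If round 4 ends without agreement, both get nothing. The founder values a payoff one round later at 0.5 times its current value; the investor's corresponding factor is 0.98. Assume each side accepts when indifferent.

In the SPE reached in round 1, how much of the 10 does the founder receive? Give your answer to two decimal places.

0.30

Round 4 (the investor proposes): rejection yields 0 for the founder; the investor offers 0 and keeps 10.
Round 3 (the founder proposes): the investor can get 10 next round, worth 0.98 × 10 = 9.8 now; the founder offers that and keeps 0.2.
Round 2 (the investor proposes): the founder can get 0.2 next round, worth 0.5 × 0.2 = 0.1 now. The investor offers 0.1 and keeps 10 − 0.1 = 9.9.
Round 1 (the founder proposes): the investor can get 9.9 next round, worth 0.98 × 9.9 = 9.702 now. The founder offers 9.702 and keeps 10 − 9.702 = 0.298.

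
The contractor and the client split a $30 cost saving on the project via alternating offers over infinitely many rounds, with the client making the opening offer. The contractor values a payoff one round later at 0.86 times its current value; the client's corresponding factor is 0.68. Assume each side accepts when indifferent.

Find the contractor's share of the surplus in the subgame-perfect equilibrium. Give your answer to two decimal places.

19.88

In a stationary SPE each proposer offers the other exactly their discounted continuation value.
If the client keeps x when proposing and the contractor keeps y when proposing, then x = 30 − 0.86y and y = 30 − 0.68x.
Solving: x = 30(1 − 0.86) / (1 − 0.68·0.86) = 4.2 / 0.4152 ≈ 10.1156.
The contractor gets 30 − 10.1156 ≈ 19.8844.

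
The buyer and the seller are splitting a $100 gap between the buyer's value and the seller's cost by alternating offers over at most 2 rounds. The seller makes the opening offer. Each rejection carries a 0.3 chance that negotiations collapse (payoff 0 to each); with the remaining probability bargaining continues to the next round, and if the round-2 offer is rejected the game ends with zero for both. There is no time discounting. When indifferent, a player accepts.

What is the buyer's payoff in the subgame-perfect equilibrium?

Round 2 (the buyer proposes): rejection yields 0 for the seller; the buyer offers 0 and keeps 100.
Round 1 (the seller proposes): rejecting gives the buyer an expected 0.7 × 100 = 70; the seller offers that and keeps 30.

70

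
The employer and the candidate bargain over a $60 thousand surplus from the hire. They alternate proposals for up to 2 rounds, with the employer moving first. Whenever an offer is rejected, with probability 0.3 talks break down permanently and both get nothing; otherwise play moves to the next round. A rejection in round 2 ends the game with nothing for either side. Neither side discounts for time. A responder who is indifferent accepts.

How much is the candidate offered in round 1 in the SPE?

Round 2 (the candidate proposes): rejection yields 0 for the employer; the candidate offers 0 and keeps 60.
Round 1 (the employer proposes): rejecting gives the candidate an expected 0.7 × 60 = 42; the employer offers that and keeps 18.

42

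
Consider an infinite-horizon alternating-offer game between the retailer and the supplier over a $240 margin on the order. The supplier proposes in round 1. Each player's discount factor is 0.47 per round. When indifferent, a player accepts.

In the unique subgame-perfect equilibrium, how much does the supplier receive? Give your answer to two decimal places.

163.27

Let x be the supplier's share when the supplier proposes and y be the retailer's share when the retailer proposes.
The retailer accepts iff offered ≥ 0.47·y, so x = 240 − 0.47y. Symmetrically y = 240 − 0.47x.
Substituting: x = 240 − 0.47(240 − 0.47x), giving x(1 − 0.47·0.47) = 240(1 − 0.47).
So x = 240 × 0.53 / 0.7791 ≈ 163.2653, and the retailer receives 240 − x ≈ 76.7347.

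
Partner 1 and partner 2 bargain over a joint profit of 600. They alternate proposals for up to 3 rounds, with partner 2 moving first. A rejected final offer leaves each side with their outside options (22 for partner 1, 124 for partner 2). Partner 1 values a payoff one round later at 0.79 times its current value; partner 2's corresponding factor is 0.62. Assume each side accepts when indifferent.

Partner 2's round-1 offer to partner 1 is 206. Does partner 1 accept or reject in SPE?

Accept

Round 3 (partner 2 proposes): partner 1 gets 22 if talks fail, so partner 2 offers 22 and keeps 578.
Round 2 (partner 1 proposes): partner 2 can get 578 next round, worth 0.62 × 578 = 358.36 now. Partner 1 offers 358.36 and keeps 600 − 358.36 = 241.64.
So by rejecting in round 1, partner 1 gets 241.64 next round, worth 0.79 × 241.64 = 190.8956 now.
Offer 206 ≥ 190.8956, so partner 1 accepts.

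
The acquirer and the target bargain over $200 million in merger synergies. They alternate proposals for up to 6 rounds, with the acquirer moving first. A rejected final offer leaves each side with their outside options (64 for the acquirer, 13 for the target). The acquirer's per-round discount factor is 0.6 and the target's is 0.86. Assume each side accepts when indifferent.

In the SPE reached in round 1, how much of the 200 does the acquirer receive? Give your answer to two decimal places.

64.56

By backward induction:
Round 6 (the target proposes): the acquirer gets 64 if talks fail, so the target offers 64 and keeps 136.
Round 5 (the acquirer proposes): the target can get 136 next round, worth 0.86 × 136 = 116.96 now. The acquirer offers 116.96 and keeps 200 − 116.96 = 83.04.
Round 4 (the target proposes): the acquirer can get 83.04 next round, worth 0.6 × 83.04 = 49.824 now. The target offers 49.824 and keeps 200 − 49.824 = 150.176.
Round 3 (the acquirer proposes): the target can get 150.176 next round, worth 0.86 × 150.176 = 129.15136 now, so the acquirer offers 129.15136, keeping 70.84864.
Round 2 (the target proposes): the acquirer can get 70.84864 next round, worth 0.6 × 70.84864 = 42.509184 now; the target offers that and keeps 157.490816.
Round 1 (the acquirer proposes): the target can get 157.490816 next round, worth 0.86 × 157.490816 = 135.44210176 now, so the acquirer offers 135.44210176, keeping 64.55789824.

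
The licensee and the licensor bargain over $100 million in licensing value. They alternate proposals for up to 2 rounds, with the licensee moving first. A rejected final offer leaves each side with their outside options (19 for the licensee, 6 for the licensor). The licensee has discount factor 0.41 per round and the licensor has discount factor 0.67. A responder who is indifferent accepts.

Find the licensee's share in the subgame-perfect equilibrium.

By backward induction:
Round 2 (the licensor proposes): the licensee gets 19 if talks fail, so the licensor offers 19 and keeps 81.
Round 1 (the licensee proposes): the licensor can get 81 next round, worth 0.67 × 81 = 54.27 now; the licensee offers that and keeps 45.73.

45.73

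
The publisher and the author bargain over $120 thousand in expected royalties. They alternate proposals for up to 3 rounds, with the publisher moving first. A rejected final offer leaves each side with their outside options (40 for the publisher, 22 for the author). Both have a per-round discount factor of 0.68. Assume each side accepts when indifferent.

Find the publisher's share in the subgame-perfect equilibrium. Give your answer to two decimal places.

Round 3 (the publisher proposes): the author gets 22 if talks fail, so the publisher offers 22 and keeps 98.
Round 2 (the author proposes): the publisher can get 98 next round, worth 0.68 × 98 = 66.64 now; the author offers that and keeps 53.36.
Round 1 (the publisher proposes): the author can get 53.36 next round, worth 0.68 × 53.36 = 36.2848 now; the publisher offers that and keeps 83.7152.

83.72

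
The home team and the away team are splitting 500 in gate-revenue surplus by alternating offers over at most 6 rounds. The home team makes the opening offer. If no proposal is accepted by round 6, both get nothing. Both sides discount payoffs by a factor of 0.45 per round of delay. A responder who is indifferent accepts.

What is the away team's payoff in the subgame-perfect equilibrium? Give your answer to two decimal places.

Round 6 (the away team proposes): the home team will accept anything ≥ 0, so the away team offers 0 and keeps 500.
Round 5 (the home team proposes): the away team can get 500 next round, worth 0.45 × 500 = 225 now, so the home team offers 225, keeping 275.
Round 4 (the away team proposes): the home team can get 275 next round, worth 0.45 × 275 = 123.75 now. The away team offers 123.75 and keeps 500 − 123.75 = 376.25.
Round 3 (the home team proposes): the away team can get 376.25 next round, worth 0.45 × 376.25 = 169.3125 now, so the home team offers 169.3125, keeping 330.6875.
Round 2 (the away team proposes): the home team can get 330.6875 next round, worth 0.45 × 330.6875 = 148.809375 now; the away team offers that and keeps 351.190625.
Round 1 (the home team proposes): the away team can get 351.190625 next round, worth 0.45 × 351.190625 = 158.03578125 now; the home team offers that and keeps 341.96421875.

158.04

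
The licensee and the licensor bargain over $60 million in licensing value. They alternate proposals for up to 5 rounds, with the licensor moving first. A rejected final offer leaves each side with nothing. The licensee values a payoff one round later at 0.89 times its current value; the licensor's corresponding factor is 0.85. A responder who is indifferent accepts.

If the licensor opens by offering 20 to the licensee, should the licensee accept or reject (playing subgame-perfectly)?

Accept

Work out the licensee's continuation value if the offer is rejected.
Round 5 (the licensor proposes): the licensee will accept anything ≥ 0, so the licensor offers 0 and keeps 60.
Round 4 (the licensee proposes): the licensor can get 60 next round, worth 0.85 × 60 = 51 now; the licensee offers that and keeps 9.
Round 3 (the licensor proposes): the licensee can get 9 next round, worth 0.89 × 9 = 8.01 now, so the licensor offers 8.01, keeping 51.99.
Round 2 (the licensee proposes): the licensor can get 51.99 next round, worth 0.85 × 51.99 = 44.1915 now; the licensee offers that and keeps 15.8085.
So by rejecting in round 1, the licensee gets 15.8085 next round, worth 0.89 × 15.8085 = 14.069565 now.
Offer 20 ≥ 14.069565, so the licensee accepts.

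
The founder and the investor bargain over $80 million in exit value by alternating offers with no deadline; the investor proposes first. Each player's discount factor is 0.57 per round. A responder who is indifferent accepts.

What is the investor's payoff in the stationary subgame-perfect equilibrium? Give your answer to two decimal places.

50.96

When the investor proposes, the founder accepts any offer worth at least 0.57 times what the founder would get by proposing next round; and vice versa.
This gives x = 80 − 0.57y and y = 80 − 0.57x, where x and y are each side's share when it proposes.
Hence (1 − 0.57·0.57)x = 80(1 − 0.57), i.e. 0.6751·x = 34.4.
x ≈ 50.9554; the founder's share is 80 − x ≈ 29.0446.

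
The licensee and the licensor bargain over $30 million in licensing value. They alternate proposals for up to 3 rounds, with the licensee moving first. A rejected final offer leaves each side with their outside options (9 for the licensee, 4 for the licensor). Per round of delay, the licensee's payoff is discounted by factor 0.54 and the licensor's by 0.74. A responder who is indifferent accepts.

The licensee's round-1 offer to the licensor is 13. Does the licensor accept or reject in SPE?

Accept

Round 3 (the licensee proposes): the licensor gets 4 if talks fail, so the licensee offers 4 and keeps 26.
Round 2 (the licensor proposes): the licensee can get 26 next round, worth 0.54 × 26 = 14.04 now, so the licensor offers 14.04, keeping 15.96.
So by rejecting in round 1, the licensor gets 15.96 next round, worth 0.74 × 15.96 = 11.8104 now.
Offer 13 ≥ 11.8104, so the licensor accepts.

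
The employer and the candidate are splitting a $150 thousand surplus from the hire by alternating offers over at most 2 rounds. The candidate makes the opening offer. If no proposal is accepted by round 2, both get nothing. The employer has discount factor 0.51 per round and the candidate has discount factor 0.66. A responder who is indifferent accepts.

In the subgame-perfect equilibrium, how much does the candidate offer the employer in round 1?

76.5

Round 2 (the employer proposes): rejection yields 0 for the candidate; the employer offers 0 and keeps 150.
Round 1 (the candidate proposes): the employer can get 150 next round, worth 0.51 × 150 = 76.5 now. The candidate offers 76.5 and keeps 150 − 76.5 = 73.5.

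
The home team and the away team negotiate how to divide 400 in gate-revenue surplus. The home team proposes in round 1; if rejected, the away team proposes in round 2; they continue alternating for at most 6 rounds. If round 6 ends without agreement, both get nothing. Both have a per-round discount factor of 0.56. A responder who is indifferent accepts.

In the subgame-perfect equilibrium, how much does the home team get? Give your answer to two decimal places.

Round 6 (the away team proposes): the home team will accept anything ≥ 0, so the away team offers 0 and keeps 400.
Round 5 (the home team proposes): the away team can get 400 next round, worth 0.56 × 400 = 224 now; the home team offers that and keeps 176.
Round 4 (the away team proposes): the home team can get 176 next round, worth 0.56 × 176 = 98.56 now. The away team offers 98.56 and keeps 400 − 98.56 = 301.44.
Round 3 (the home team proposes): the away team can get 301.44 next round, worth 0.56 × 301.44 = 168.8064 now; the home team offers that and keeps 231.1936.
Round 2 (the away team proposes): the home team can get 231.1936 next round, worth 0.56 × 231.1936 = 129.468416 now. The away team offers 129.468416 and keeps 400 − 129.468416 = 270.531584.
Round 1 (the home team proposes): the away team can get 270.531584 next round, worth 0.56 × 270.531584 = 151.49768704 now. The home team offers 151.49768704 and keeps 400 − 151.49768704 = 248.50231296.

248.50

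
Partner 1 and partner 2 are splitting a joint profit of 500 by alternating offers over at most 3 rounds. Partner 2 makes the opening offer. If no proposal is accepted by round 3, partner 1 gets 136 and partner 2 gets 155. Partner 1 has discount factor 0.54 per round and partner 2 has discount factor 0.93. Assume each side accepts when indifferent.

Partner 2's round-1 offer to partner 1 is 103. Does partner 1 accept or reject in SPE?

Accept

Work out partner 1's continuation value if the offer is rejected.
Round 3 (partner 2 proposes): partner 1 gets 136 if talks fail, so partner 2 offers 136 and keeps 364.
Round 2 (partner 1 proposes): partner 2 can get 364 next round, worth 0.93 × 364 = 338.52 now. Partner 1 offers 338.52 and keeps 500 − 338.52 = 161.48.
So by rejecting in round 1, partner 1 gets 161.48 next round, worth 0.54 × 161.48 = 87.1992 now.
Offer 103 ≥ 87.1992, so partner 1 accepts.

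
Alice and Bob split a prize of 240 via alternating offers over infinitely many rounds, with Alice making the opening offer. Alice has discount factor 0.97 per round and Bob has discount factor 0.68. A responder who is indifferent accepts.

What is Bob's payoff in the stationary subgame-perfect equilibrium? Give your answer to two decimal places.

In a stationary SPE each proposer offers the other exactly their discounted continuation value.
If Alice keeps x when proposing and Bob keeps y when proposing, then x = 240 − 0.68y and y = 240 − 0.97x.
Solving: x = 240(1 − 0.68) / (1 − 0.97·0.68) = 76.8 / 0.3404 ≈ 225.6169.
Bob gets 240 − 225.6169 ≈ 14.3831.

14.38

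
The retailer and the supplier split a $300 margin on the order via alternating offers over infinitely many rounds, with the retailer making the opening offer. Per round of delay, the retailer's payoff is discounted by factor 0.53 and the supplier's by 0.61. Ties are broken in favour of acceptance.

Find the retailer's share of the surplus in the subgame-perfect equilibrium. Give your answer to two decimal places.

172.90

In a stationary SPE each proposer offers the other exactly their discounted continuation value.
If the retailer keeps x when proposing and the supplier keeps y when proposing, then x = 300 − 0.61y and y = 300 − 0.53x.
Solving: x = 300(1 − 0.61) / (1 − 0.53·0.61) = 117 / 0.6767 ≈ 172.8979.
The supplier gets 300 − 172.8979 ≈ 127.1021.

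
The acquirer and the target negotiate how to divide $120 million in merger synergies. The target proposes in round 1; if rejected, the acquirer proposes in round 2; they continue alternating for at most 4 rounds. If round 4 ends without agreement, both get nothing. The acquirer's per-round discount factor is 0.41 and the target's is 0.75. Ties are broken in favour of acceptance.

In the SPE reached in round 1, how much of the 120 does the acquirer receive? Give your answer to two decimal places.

27.43

Round 4 (the acquirer proposes): the target will accept anything ≥ 0, so the acquirer offers 0 and keeps 120.
Round 3 (the target proposes): the acquirer can get 120 next round, worth 0.41 × 120 = 49.2 now. The target offers 49.2 and keeps 120 − 49.2 = 70.8.
Round 2 (the acquirer proposes): the target can get 70.8 next round, worth 0.75 × 70.8 = 53.1 now, so the acquirer offers 53.1, keeping 66.9.
Round 1 (the target proposes): the acquirer can get 66.9 next round, worth 0.41 × 66.9 = 27.429 now. The target offers 27.429 and keeps 120 − 27.429 = 92.571.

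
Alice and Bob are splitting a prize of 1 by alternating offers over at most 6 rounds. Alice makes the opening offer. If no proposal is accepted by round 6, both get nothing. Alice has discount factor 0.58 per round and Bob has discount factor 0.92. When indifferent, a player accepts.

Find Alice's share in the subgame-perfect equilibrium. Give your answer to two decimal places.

0.15

Round 6 (Bob proposes): Alice will accept anything ≥ 0, so Bob offers 0 and keeps 1.
Round 5 (Alice proposes): Bob can get 1 next round, worth 0.92 × 1 = 0.92 now, so Alice offers 0.92, keeping 0.08.
Round 4 (Bob proposes): Alice can get 0.08 next round, worth 0.58 × 0.08 = 0.0464 now; Bob offers that and keeps 0.9536.
Round 3 (Alice proposes): Bob can get 0.9536 next round, worth 0.92 × 0.9536 = 0.877312 now, so Alice offers 0.877312, keeping 0.122688.
Round 2 (Bob proposes): Alice can get 0.122688 next round, worth 0.58 × 0.122688 = 0.07115904 now; Bob offers that and keeps 0.92884096.
Round 1 (Alice proposes): Bob can get 0.92884096 next round, worth 0.92 × 0.92884096 = 0.8545336832 now, so Alice offers 0.8545336832, keeping 0.1454663168.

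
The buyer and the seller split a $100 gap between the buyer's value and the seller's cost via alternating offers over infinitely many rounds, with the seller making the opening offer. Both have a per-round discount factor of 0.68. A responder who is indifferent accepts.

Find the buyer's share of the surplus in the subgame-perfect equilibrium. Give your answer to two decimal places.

Let x be the seller's share when the seller proposes and y be the buyer's share when the buyer proposes.
The buyer accepts iff offered ≥ 0.68·y, so x = 100 − 0.68y. Symmetrically y = 100 − 0.68x.
Substituting: x = 100 − 0.68(100 − 0.68x), giving x(1 − 0.68·0.68) = 100(1 − 0.68).
So x = 100 × 0.32 / 0.5376 ≈ 59.5238, and the buyer receives 100 − x ≈ 40.4762.

40.48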